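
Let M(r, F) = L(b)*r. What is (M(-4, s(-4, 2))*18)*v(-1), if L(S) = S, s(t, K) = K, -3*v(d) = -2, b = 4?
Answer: -192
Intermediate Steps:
v(d) = ⅔ (v(d) = -⅓*(-2) = ⅔)
M(r, F) = 4*r
(M(-4, s(-4, 2))*18)*v(-1) = ((4*(-4))*18)*(⅔) = -16*18*(⅔) = -288*⅔ = -192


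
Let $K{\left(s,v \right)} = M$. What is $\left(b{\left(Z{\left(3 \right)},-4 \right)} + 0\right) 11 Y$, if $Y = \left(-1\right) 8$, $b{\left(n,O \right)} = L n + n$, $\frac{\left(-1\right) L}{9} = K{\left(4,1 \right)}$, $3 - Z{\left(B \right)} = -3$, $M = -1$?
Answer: $-5280$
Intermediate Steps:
$Z{\left(B \right)} = 6$ ($Z{\left(B \right)} = 3 - -3 = 3 + 3 = 6$)
$K{\left(s,v \right)} = -1$
$L = 9$ ($L = \left(-9\right) \left(-1\right) = 9$)
$b{\left(n,O \right)} = 10 n$ ($b{\left(n,O \right)} = 9 n + n = 10 n$)
$Y = -8$
$\left(b{\left(Z{\left(3 \right)},-4 \right)} + 0\right) 11 Y = \left(10 \cdot 6 + 0\right) 11 \left(-8\right) = \left(60 + 0\right) 11 \left(-8\right) = 60 \cdot 11 \left(-8\right) = 660 \left(-8\right) = -5280$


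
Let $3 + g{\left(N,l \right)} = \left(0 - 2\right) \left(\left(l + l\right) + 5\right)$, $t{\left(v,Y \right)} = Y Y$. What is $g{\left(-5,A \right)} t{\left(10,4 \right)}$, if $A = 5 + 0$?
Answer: $-528$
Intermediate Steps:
$t{\left(v,Y \right)} = Y^{2}$
$A = 5$
$g{\left(N,l \right)} = -13 - 4 l$ ($g{\left(N,l \right)} = -3 + \left(0 - 2\right) \left(\left(l + l\right) + 5\right) = -3 - 2 \left(2 l + 5\right) = -3 - 2 \left(5 + 2 l\right) = -3 - \left(10 + 4 l\right) = -13 - 4 l$)
$g{\left(-5,A \right)} t{\left(10,4 \right)} = \left(-13 - 20\right) 4^{2} = \left(-13 - 20\right) 16 = \left(-33\right) 16 = -528$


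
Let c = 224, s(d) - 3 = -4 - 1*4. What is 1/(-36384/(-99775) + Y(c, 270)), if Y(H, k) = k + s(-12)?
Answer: 99775/26476759 ≈ 0.0037684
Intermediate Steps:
s(d) = -5 (s(d) = 3 + (-4 - 1*4) = 3 + (-4 - 4) = 3 - 8 = -5)
Y(H, k) = -5 + k (Y(H, k) = k - 5 = -5 + k)
1/(-36384/(-99775) + Y(c, 270)) = 1/(-36384/(-99775) + (-5 + 270)) = 1/(-36384*(-1/99775) + 265) = 1/(36384/99775 + 265) = 1/(26476759/99775) = 99775/26476759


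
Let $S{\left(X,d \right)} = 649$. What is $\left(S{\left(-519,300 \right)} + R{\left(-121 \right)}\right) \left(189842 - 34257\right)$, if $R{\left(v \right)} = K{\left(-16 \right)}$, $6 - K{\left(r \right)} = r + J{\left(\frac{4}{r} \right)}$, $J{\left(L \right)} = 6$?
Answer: $103464025$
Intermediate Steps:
$K{\left(r \right)} = - r$ ($K{\left(r \right)} = 6 - \left(r + 6\right) = 6 - \left(6 + r\right) = - r$)
$R{\left(v \right)} = 16$ ($R{\left(v \right)} = \left(-1\right) \left(-16\right) = 16$)
$\left(S{\left(-519,300 \right)} + R{\left(-121 \right)}\right) \left(189842 - 34257\right) = \left(649 + 16\right) \left(189842 - 34257\right) = 665 \cdot 155585 = 103464025$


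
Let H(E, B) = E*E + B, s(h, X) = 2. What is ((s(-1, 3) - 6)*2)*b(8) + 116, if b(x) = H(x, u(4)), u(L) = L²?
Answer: -524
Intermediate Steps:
H(E, B) = B + E² (H(E, B) = E² + B = B + E²)
b(x) = 16 + x² (b(x) = 4² + x² = 16 + x²)
((s(-1, 3) - 6)*2)*b(8) + 116 = ((2 - 6)*2)*(16 + 8²) + 116 = (-4*2)*(16 + 64) + 116 = -8*80 + 116 = -640 + 116 = -524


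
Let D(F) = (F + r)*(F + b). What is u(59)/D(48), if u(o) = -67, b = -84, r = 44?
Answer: 67/3312 ≈ 0.020229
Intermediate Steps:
D(F) = (-84 + F)*(44 + F) (D(F) = (F + 44)*(F - 84) = (44 + F)*(-84 + F) = (-84 + F)*(44 + F))
u(59)/D(48) = -67/(-3696 + 48² - 40*48) = -67/(-3696 + 2304 - 1920) = -67/(-3312) = -67*(-1/3312) = 67/3312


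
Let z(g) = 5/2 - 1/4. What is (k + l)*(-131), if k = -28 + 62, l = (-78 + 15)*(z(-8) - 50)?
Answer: -1594139/4 ≈ -3.9854e+5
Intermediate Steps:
z(g) = 9/4 (z(g) = 5*(½) - 1*¼ = 5/2 - ¼ = 9/4)
l = 12033/4 (l = (-78 + 15)*(9/4 - 50) = -63*(-191/4) = 12033/4 ≈ 3008.3)
k = 34
(k + l)*(-131) = (34 + 12033/4)*(-131) = (12169/4)*(-131) = -1594139/4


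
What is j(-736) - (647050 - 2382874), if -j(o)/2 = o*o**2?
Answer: 799112336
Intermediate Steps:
j(o) = -2*o**3 (j(o) = -2*o*o**2 = -2*o**3)
j(-736) - (647050 - 2382874) = -2*(-736)**3 - (647050 - 2382874) = -2*(-398688256) - 1*(-1735824) = 797376512 + 1735824 = 799112336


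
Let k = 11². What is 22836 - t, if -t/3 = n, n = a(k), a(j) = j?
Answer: 23199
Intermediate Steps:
k = 121
n = 121
t = -363 (t = -3*121 = -363)
22836 - t = 22836 - 1*(-363) = 22836 + 363 = 23199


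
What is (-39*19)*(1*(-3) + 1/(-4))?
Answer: 9633/4 ≈ 2408.3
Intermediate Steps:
(-39*19)*(1*(-3) + 1/(-4)) = -741*(-3 - 1/4) = -741*(-13/4) = 9633/4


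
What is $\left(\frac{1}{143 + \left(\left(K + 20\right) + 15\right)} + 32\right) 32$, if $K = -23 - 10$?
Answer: $\frac{148512}{145} \approx 1024.2$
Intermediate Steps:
$K = -33$
$\left(\frac{1}{143 + \left(\left(K + 20\right) + 15\right)} + 32\right) 32 = \left(\frac{1}{143 + \left(\left(-33 + 20\right) + 15\right)} + 32\right) 32 = \left(\frac{1}{143 + \left(-13 + 15\right)} + 32\right) 32 = \left(\frac{1}{143 + 2} + 32\right) 32 = \left(\frac{1}{145} + 32\right) 32 = \frac{4641}{145} \cdot 32 = \frac{148512}{145}$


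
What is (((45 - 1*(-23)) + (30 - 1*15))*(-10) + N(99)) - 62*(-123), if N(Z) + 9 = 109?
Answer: 6896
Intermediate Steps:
N(Z) = 100 (N(Z) = -9 + 109 = 100)
(((45 - 1*(-23)) + (30 - 1*15))*(-10) + N(99)) - 62*(-123) = (((45 - 1*(-23)) + (30 - 1*15))*(-10) + 100) - 62*(-123) = (((45 + 23) + (30 - 15))*(-10) + 100) + 7626 = ((68 + 15)*(-10) + 100) + 7626 = (83*(-10) + 100) + 7626 = (-830 + 100) + 7626 = -730 + 7626 = 6896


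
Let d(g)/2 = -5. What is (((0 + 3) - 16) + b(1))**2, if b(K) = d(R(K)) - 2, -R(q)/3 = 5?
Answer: 625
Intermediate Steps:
R(q) = -15 (R(q) = -3*5 = -15)
d(g) = -10 (d(g) = 2*(-5) = -10)
b(K) = -12 (b(K) = -10 - 2 = -12)
(((0 + 3) - 16) + b(1))**2 = (((0 + 3) - 16) - 12)**2 = ((3 - 16) - 12)**2 = (-13 - 12)**2 = (-25)**2 = 625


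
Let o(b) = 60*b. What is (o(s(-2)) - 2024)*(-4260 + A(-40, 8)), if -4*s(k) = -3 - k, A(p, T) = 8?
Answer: 8542268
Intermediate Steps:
s(k) = ¾ + k/4 (s(k) = -(-3 - k)/4 = ¾ + k/4)
(o(s(-2)) - 2024)*(-4260 + A(-40, 8)) = (60*(¾ + (¼)*(-2)) - 2024)*(-4260 + 8) = (60*(¾ - ½) - 2024)*(-4252) = (60*(¼) - 2024)*(-4252) = (15 - 2024)*(-4252) = -2009*(-4252) = 8542268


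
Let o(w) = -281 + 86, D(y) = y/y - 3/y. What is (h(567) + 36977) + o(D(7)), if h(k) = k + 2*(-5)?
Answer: 37339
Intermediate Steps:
h(k) = -10 + k (h(k) = k - 10 = -10 + k)
D(y) = 1 - 3/y
o(w) = -195
(h(567) + 36977) + o(D(7)) = ((-10 + 567) + 36977) - 195 = (557 + 36977) - 195 = 37534 - 195 = 37339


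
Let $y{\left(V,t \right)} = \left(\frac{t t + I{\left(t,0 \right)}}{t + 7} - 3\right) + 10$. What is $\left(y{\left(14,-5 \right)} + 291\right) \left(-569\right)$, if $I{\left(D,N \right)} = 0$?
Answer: $- \frac{353349}{2} \approx -1.7667 \cdot 10^{5}$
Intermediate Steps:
$y{\left(V,t \right)} = 7 + \frac{t^{2}}{7 + t}$ ($y{\left(V,t \right)} = \left(\frac{t t + 0}{t + 7} - 3\right) + 10 = \left(\frac{t^{2} + 0}{7 + t} - 3\right) + 10 = \left(\frac{t^{2}}{7 + t} - 3\right) + 10 = \left(-3 + \frac{t^{2}}{7 + t}\right) + 10 = 7 + \frac{t^{2}}{7 + t}$)
$\left(y{\left(14,-5 \right)} + 291\right) \left(-569\right) = \left(\frac{49 + \left(-5\right)^{2} + 7 \left(-5\right)}{7 - 5} + 291\right) \left(-569\right) = \left(\frac{49 + 25 - 35}{2} + 291\right) \left(-569\right) = \left(\frac{1}{2} \cdot 39 + 291\right) \left(-569\right) = \left(\frac{39}{2} + 291\right) \left(-569\right) = \frac{621}{2} \left(-569\right) = - \frac{353349}{2}$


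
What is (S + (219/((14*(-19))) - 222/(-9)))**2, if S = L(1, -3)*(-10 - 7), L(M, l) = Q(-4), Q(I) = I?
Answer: 5371570681/636804 ≈ 8435.2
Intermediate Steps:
L(M, l) = -4
S = 68 (S = -4*(-10 - 7) = -4*(-17) = 68)
(S + (219/((14*(-19))) - 222/(-9)))**2 = (68 + (219/((14*(-19))) - 222/(-9)))**2 = (68 + (219/(-266) - 222*(-1/9)))**2 = (68 + (219*(-1/266) + 74/3))**2 = (68 + (-219/266 + 74/3))**2 = (68 + 19027/798)**2 = (73291/798)**2 = 5371570681/636804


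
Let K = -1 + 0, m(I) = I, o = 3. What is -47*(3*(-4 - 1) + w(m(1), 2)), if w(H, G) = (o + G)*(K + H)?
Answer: 705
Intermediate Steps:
K = -1
w(H, G) = (-1 + H)*(3 + G) (w(H, G) = (3 + G)*(-1 + H) = (-1 + H)*(3 + G))
-47*(3*(-4 - 1) + w(m(1), 2)) = -47*(3*(-4 - 1) + (-3 - 1*2 + 3*1 + 2*1)) = -47*(3*(-5) + (-3 - 2 + 3 + 2)) = -47*(-15 + 0) = -47*(-15) = 705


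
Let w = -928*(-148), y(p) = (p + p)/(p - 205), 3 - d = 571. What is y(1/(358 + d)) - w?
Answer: -5912796542/43051 ≈ -1.3734e+5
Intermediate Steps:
d = -568 (d = 3 - 1*571 = 3 - 571 = -568)
y(p) = 2*p/(-205 + p) (y(p) = (2*p)/(-205 + p) = 2*p/(-205 + p))
w = 137344
y(1/(358 + d)) - w = 2/((358 - 568)*(-205 + 1/(358 - 568))) - 1*137344 = 2/(-210*(-205 + 1/(-210))) - 137344 = 2*(-1/210)/(-205 - 1/210) - 137344 = 2*(-1/210)/(-43051/210) - 137344 = 2*(-1/210)*(-210/43051) - 137344 = 2/43051 - 137344 = -5912796542/43051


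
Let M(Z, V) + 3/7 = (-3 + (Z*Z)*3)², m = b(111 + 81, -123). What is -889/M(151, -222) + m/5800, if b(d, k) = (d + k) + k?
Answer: -884265886619/94974767991300 ≈ -0.0093105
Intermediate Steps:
b(d, k) = d + 2*k
m = -54 (m = (111 + 81) + 2*(-123) = 192 - 246 = -54)
M(Z, V) = -3/7 + (-3 + 3*Z²)² (M(Z, V) = -3/7 + (-3 + (Z*Z)*3)² = -3/7 + (-3 + Z²*3)² = -3/7 + (-3 + 3*Z²)²)
-889/M(151, -222) + m/5800 = -889/(-3/7 + 9*(-1 + 151²)²) - 54/5800 = -889/(-3/7 + 9*(-1 + 22801)²) - 54*1/5800 = -889/(-3/7 + 9*22800²) - 27/2900 = -889/(-3/7 + 9*519840000) - 27/2900 = -889/(-3/7 + 4678560000) - 27/2900 = -889/32749919997/7 - 27/2900 = -889*7/32749919997 - 27/2900 = -6223/32749919997 - 27/2900 = -884265886619/94974767991300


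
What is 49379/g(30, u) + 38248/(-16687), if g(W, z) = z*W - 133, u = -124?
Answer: -971356917/64295011 ≈ -15.108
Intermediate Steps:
g(W, z) = -133 + W*z (g(W, z) = W*z - 133 = -133 + W*z)
49379/g(30, u) + 38248/(-16687) = 49379/(-133 + 30*(-124)) + 38248/(-16687) = 49379/(-133 - 3720) + 38248*(-1/16687) = 49379/(-3853) - 38248/16687 = 49379*(-1/3853) - 38248/16687 = -49379/3853 - 38248/16687 = -971356917/64295011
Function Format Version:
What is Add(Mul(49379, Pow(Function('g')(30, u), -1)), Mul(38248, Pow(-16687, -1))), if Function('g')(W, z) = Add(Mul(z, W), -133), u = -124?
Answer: Rational(-971356917, 64295011) ≈ -15.108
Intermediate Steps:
Function('g')(W, z) = Add(-133, Mul(W, z)) (Function('g')(W, z) = Add(Mul(W, z), -133) = Add(-133, Mul(W, z)))
Add(Mul(49379, Pow(Function('g')(30, u), -1)), Mul(38248, Pow(-16687, -1))) = Add(Mul(49379, Pow(Add(-133, Mul(30, -124)), -1)), Mul(38248, Pow(-16687, -1))) = Add(Mul(49379, Pow(Add(-133, -3720), -1)), Mul(38248, Rational(-1, 16687))) = Add(Mul(49379, Pow(-3853, -1)), Rational(-38248, 16687)) = Add(Mul(49379, Rational(-1, 3853)), Rational(-38248, 16687)) = Add(Rational(-49379, 3853), Rational(-38248, 16687)) = Rational(-971356917, 64295011)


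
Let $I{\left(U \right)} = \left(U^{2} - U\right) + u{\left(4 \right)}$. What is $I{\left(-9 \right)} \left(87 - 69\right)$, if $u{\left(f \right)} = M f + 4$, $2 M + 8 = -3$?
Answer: $1296$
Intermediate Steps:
$M = - \frac{11}{2}$ ($M = -4 + \frac{1}{2} \left(-3\right) = -4 - \frac{3}{2} = - \frac{11}{2} \approx -5.5$)
$u{\left(f \right)} = 4 - \frac{11 f}{2}$ ($u{\left(f \right)} = - \frac{11 f}{2} + 4 = 4 - \frac{11 f}{2}$)
$I{\left(U \right)} = -18 + U^{2} - U$ ($I{\left(U \right)} = \left(U^{2} - U\right) + \left(4 - 22\right) = \left(U^{2} - U\right) - 18 = -18 + U^{2} - U$)
$I{\left(-9 \right)} \left(87 - 69\right) = \left(-18 + \left(-9\right)^{2} - -9\right) \left(87 - 69\right) = \left(-18 + 81 + 9\right) \left(87 - 69\right) = 72 \left(87 - 69\right) = 72 \cdot 18 = 1296$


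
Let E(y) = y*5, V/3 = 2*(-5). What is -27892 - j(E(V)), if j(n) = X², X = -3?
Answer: -27901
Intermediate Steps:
V = -30 (V = 3*(2*(-5)) = 3*(-10) = -30)
E(y) = 5*y
j(n) = 9 (j(n) = (-3)² = 9)
-27892 - j(E(V)) = -27892 - 1*9 = -27892 - 9 = -27901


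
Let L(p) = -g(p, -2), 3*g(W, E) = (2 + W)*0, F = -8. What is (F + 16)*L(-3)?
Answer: 0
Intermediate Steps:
g(W, E) = 0 (g(W, E) = ((2 + W)*0)/3 = (1/3)*0 = 0)
L(p) = 0 (L(p) = -1*0 = 0)
(F + 16)*L(-3) = (-8 + 16)*0 = 8*0 = 0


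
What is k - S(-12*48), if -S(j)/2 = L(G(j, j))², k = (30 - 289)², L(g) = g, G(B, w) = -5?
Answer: 67131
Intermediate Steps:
k = 67081 (k = (-259)² = 67081)
S(j) = -50 (S(j) = -2*(-5)² = -2*25 = -50)
k - S(-12*48) = 67081 - 1*(-50) = 67081 + 50 = 67131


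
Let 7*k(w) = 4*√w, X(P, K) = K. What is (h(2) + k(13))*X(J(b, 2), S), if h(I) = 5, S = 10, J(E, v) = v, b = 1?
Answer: 50 + 40*√13/7 ≈ 70.603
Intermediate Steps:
k(w) = 4*√w/7 (k(w) = (4*√w)/7 = 4*√w/7)
(h(2) + k(13))*X(J(b, 2), S) = (5 + 4*√13/7)*10 = 50 + 40*√13/7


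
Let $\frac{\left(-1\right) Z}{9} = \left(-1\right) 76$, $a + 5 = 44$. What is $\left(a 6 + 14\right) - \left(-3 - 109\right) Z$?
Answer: $76856$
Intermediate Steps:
$a = 39$ ($a = -5 + 44 = 39$)
$Z = 684$ ($Z = - 9 \left(\left(-1\right) 76\right) = \left(-9\right) \left(-76\right) = 684$)
$\left(a 6 + 14\right) - \left(-3 - 109\right) Z = \left(39 \cdot 6 + 14\right) - \left(-3 - 109\right) 684 = \left(234 + 14\right) - \left(-112\right) 684 = 248 - -76608 = 248 + 76608 = 76856$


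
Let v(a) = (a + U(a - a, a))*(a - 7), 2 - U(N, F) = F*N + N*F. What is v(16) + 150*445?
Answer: 66912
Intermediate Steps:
U(N, F) = 2 - 2*F*N (U(N, F) = 2 - (F*N + N*F) = 2 - (F*N + F*N) = 2 - 2*F*N)
v(a) = (-7 + a)*(2 + a) (v(a) = (a + (2 - 2*a*(a - a)))*(a - 7) = (a + (2 - 2*a*0))*(-7 + a) = (a + (2 + 0))*(-7 + a) = (a + 2)*(-7 + a) = (2 + a)*(-7 + a) = (-7 + a)*(2 + a))
v(16) + 150*445 = (-14 + 16² - 5*16) + 150*445 = (-14 + 256 - 80) + 66750 = 162 + 66750 = 66912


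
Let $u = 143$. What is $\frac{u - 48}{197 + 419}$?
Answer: $\frac{95}{616} \approx 0.15422$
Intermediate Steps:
$\frac{u - 48}{197 + 419} = \frac{143 - 48}{197 + 419} = \frac{95}{616}$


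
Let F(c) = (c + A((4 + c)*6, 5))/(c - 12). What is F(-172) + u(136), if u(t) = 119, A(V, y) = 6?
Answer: 11031/92 ≈ 119.90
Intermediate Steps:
F(c) = (6 + c)/(-12 + c) (F(c) = (c + 6)/(c - 12) = (6 + c)/(-12 + c))
F(-172) + u(136) = (6 - 172)/(-12 - 172) + 119 = -166/(-184) + 119 = -1/184*(-166) + 119 = 83/92 + 119 = 11031/92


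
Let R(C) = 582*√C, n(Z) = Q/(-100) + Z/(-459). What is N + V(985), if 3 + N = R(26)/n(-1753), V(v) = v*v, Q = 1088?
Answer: 970222 - 6678450*√26/81023 ≈ 9.6980e+5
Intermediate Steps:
n(Z) = -272/25 - Z/459 (n(Z) = 1088/(-100) + Z/(-459) = 1088*(-1/100) + Z*(-1/459) = -272/25 - Z/459)
V(v) = v²
N = -3 - 6678450*√26/81023 (N = -3 + (582*√26)/(-272/25 - 1/459*(-1753)) = -3 + (582*√26)/(-272/25 + 1753/459) = -3 + (582*√26)/(-81023/11475) = -3 + (582*√26)*(-11475/81023) = -3 - 6678450*√26/81023 ≈ -423.29)
N + V(985) = (-3 - 6678450*√26/81023) + 985² = (-3 - 6678450*√26/81023) + 970225 = 970222 - 6678450*√26/81023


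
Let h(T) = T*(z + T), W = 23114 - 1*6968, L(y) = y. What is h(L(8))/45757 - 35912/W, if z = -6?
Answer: -821483524/369396261 ≈ -2.2239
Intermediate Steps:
W = 16146 (W = 23114 - 6968 = 16146)
h(T) = T*(-6 + T)
h(L(8))/45757 - 35912/W = (8*(-6 + 8))/45757 - 35912/16146 = (8*2)*(1/45757) - 35912*1/16146 = 16*(1/45757) - 17956/8073 = 16/45757 - 17956/8073 = -821483524/369396261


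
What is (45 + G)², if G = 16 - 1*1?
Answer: 3600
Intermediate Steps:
G = 15 (G = 16 - 1 = 15)
(45 + G)² = (45 + 15)² = 60² = 3600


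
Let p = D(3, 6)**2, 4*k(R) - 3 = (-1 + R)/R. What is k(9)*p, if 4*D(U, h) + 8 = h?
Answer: 35/144 ≈ 0.24306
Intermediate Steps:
D(U, h) = -2 + h/4
k(R) = 3/4 + (-1 + R)/(4*R) (k(R) = 3/4 + ((-1 + R)/R)/4 = 3/4 + (-1 + R)/(4*R))
p = 1/4 (p = (-2 + (1/4)*6)**2 = (-2 + 3/2)**2 = (-1/2)**2 = 1/4 ≈ 0.25000)
k(9)*p = ((-1/4 + 9)/9)*(1/4) = ((1/9)*(35/4))*(1/4) = (35/36)*(1/4) = 35/144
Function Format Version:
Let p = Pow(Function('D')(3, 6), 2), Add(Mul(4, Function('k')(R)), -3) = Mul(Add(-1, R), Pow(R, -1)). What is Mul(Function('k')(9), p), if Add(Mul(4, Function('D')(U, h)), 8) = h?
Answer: Rational(35, 144) ≈ 0.24306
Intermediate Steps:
Function('D')(U, h) = Add(-2, Mul(Rational(1, 4), h))
Function('k')(R) = Add(Rational(3, 4), Mul(Rational(1, 4), Pow(R, -1), Add(-1, R))) (Function('k')(R) = Add(Rational(3, 4), Mul(Rational(1, 4), Mul(Add(-1, R), Pow(R, -1)))) = Add(Rational(3, 4), Mul(Rational(1, 4), Mul(Pow(R, -1), Add(-1, R)))) = Add(Rational(3, 4), Mul(Rational(1, 4), Pow(R, -1), Add(-1, R))))
p = Rational(1, 4) (p = Pow(Add(-2, Mul(Rational(1, 4), 6)), 2) = Pow(Add(-2, Rational(3, 2)), 2) = Pow(Rational(-1, 2), 2) = Rational(1, 4) ≈ 0.25000)
Mul(Function('k')(9), p) = Mul(Mul(Pow(9, -1), Add(Rational(-1, 4), 9)), Rational(1, 4)) = Mul(Mul(Rational(1, 9), Rational(35, 4)), Rational(1, 4)) = Mul(Rational(35, 36), Rational(1, 4)) = Rational(35, 144)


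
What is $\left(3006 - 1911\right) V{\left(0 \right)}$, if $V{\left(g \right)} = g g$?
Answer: $0$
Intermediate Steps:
$V{\left(g \right)} = g^{2}$
$\left(3006 - 1911\right) V{\left(0 \right)} = \left(3006 - 1911\right) 0^{2} = 1095 \cdot 0 = 0$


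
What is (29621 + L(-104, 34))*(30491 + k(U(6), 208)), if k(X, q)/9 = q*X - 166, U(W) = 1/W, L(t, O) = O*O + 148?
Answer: 906380825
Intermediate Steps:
L(t, O) = 148 + O² (L(t, O) = O² + 148 = 148 + O²)
k(X, q) = -1494 + 9*X*q (k(X, q) = 9*(q*X - 166) = 9*(X*q - 166) = 9*(-166 + X*q) = -1494 + 9*X*q)
(29621 + L(-104, 34))*(30491 + k(U(6), 208)) = (29621 + (148 + 34²))*(30491 + (-1494 + 9*208/6)) = (29621 + (148 + 1156))*(30491 + (-1494 + 9*(⅙)*208)) = (29621 + 1304)*(30491 + (-1494 + 312)) = 30925*(30491 - 1182) = 30925*29309 = 906380825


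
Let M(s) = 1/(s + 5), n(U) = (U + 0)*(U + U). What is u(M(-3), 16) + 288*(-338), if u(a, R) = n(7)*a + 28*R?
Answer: -96847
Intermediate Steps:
n(U) = 2*U**2 (n(U) = U*(2*U) = 2*U**2)
M(s) = 1/(5 + s)
u(a, R) = 28*R + 98*a (u(a, R) = (2*7**2)*a + 28*R = (2*49)*a + 28*R = 98*a + 28*R = 28*R + 98*a)
u(M(-3), 16) + 288*(-338) = (28*16 + 98/(5 - 3)) + 288*(-338) = (448 + 98/2) - 97344 = (448 + 98*(1/2)) - 97344 = (448 + 49) - 97344 = 497 - 97344 = -96847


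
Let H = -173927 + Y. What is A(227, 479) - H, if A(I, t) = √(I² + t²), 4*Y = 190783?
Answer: 504925/4 + √280970 ≈ 1.2676e+5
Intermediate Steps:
Y = 190783/4 (Y = (¼)*190783 = 190783/4 ≈ 47696.)
H = -504925/4 (H = -173927 + 190783/4 = -504925/4 ≈ -1.2623e+5)
A(227, 479) - H = √(227² + 479²) - 1*(-504925/4) = √(51529 + 229441) + 504925/4 = √280970 + 504925/4 = 504925/4 + √280970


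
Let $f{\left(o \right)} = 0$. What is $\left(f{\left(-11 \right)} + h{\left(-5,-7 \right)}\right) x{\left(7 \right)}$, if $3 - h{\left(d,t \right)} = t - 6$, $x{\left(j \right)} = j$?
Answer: $112$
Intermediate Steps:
$h{\left(d,t \right)} = 9 - t$ ($h{\left(d,t \right)} = 3 - \left(t - 6\right) = 3 - \left(-6 + t\right) = 9 - t$)
$\left(f{\left(-11 \right)} + h{\left(-5,-7 \right)}\right) x{\left(7 \right)} = \left(0 + \left(9 - -7\right)\right) 7 = \left(0 + \left(9 + 7\right)\right) 7 = \left(0 + 16\right) 7 = 16 \cdot 7 = 112$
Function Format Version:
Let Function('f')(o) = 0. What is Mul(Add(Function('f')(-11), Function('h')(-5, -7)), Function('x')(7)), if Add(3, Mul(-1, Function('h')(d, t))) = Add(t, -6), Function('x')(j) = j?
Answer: 112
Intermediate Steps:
Function('h')(d, t) = Add(9, Mul(-1, t)) (Function('h')(d, t) = Add(3, Mul(-1, Add(t, -6))) = Add(3, Mul(-1, Add(-6, t))) = Add(3, Add(6, Mul(-1, t))) = Add(9, Mul(-1, t)))
Mul(Add(Function('f')(-11), Function('h')(-5, -7)), Function('x')(7)) = Mul(Add(0, Add(9, Mul(-1, -7))), 7) = Mul(Add(0, Add(9, 7)), 7) = Mul(Add(0, 16), 7) = Mul(16, 7) = 112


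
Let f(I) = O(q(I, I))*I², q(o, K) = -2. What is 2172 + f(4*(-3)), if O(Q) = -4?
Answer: 1596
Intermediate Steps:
f(I) = -4*I²
2172 + f(4*(-3)) = 2172 - 4*(4*(-3))² = 2172 - 4*(-12)² = 2172 - 4*144 = 2172 - 576 = 1596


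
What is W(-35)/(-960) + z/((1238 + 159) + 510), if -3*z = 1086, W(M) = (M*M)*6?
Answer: -478799/61024 ≈ -7.8461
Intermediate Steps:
W(M) = 6*M² (W(M) = M²*6 = 6*M²)
z = -362 (z = -⅓*1086 = -362)
W(-35)/(-960) + z/((1238 + 159) + 510) = (6*(-35)²)/(-960) - 362/((1238 + 159) + 510) = (6*1225)*(-1/960) - 362/(1397 + 510) = 7350*(-1/960) - 362/1907 = -245/32 - 362*1/1907 = -245/32 - 362/1907 = -478799/61024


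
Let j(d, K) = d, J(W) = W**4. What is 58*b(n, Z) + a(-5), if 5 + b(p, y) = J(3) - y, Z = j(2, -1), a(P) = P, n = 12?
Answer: 4287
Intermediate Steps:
Z = 2
b(p, y) = 76 - y (b(p, y) = -5 + (3**4 - y) = -5 + (81 - y) = 76 - y)
58*b(n, Z) + a(-5) = 58*(76 - 1*2) - 5 = 58*(76 - 2) - 5 = 58*74 - 5 = 4292 - 5 = 4287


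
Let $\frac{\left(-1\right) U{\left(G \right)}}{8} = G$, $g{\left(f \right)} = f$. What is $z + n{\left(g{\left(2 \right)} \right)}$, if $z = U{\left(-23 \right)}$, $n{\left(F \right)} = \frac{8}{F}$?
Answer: $188$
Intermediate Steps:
$U{\left(G \right)} = - 8 G$
$z = 184$ ($z = \left(-8\right) \left(-23\right) = 184$)
$z + n{\left(g{\left(2 \right)} \right)} = 184 + \frac{8}{2} = 184 + 8 \cdot \frac{1}{2} = 184 + 4 = 188$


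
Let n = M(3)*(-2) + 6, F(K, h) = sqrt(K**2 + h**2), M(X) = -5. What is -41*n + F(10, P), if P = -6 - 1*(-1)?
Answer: -656 + 5*sqrt(5) ≈ -644.82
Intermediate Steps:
P = -5 (P = -6 + 1 = -5)
n = 16 (n = -5*(-2) + 6 = 10 + 6 = 16)
-41*n + F(10, P) = -41*16 + sqrt(10**2 + (-5)**2) = -656 + sqrt(100 + 25) = -656 + sqrt(125) = -656 + 5*sqrt(5)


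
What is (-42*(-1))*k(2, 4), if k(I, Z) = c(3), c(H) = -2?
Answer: -84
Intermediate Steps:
k(I, Z) = -2
(-42*(-1))*k(2, 4) = -42*(-1)*(-2) = 42*(-2) = -84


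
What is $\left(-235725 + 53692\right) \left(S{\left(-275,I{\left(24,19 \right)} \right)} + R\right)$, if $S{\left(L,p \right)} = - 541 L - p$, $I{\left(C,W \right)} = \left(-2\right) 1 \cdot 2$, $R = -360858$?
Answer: $38605376607$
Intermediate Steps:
$I{\left(C,W \right)} = -4$ ($I{\left(C,W \right)} = \left(-2\right) 2 = -4$)
$S{\left(L,p \right)} = - p - 541 L$
$\left(-235725 + 53692\right) \left(S{\left(-275,I{\left(24,19 \right)} \right)} + R\right) = \left(-235725 + 53692\right) \left(\left(\left(-1\right) \left(-4\right) - -148775\right) - 360858\right) = - 182033 \left(\left(4 + 148775\right) - 360858\right) = - 182033 \left(148779 - 360858\right) = \left(-182033\right) \left(-212079\right) = 38605376607$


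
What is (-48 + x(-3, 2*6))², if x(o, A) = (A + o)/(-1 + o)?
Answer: 40401/16 ≈ 2525.1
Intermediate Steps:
x(o, A) = (A + o)/(-1 + o)
(-48 + x(-3, 2*6))² = (-48 + (2*6 - 3)/(-1 - 3))² = (-48 + (12 - 3)/(-4))² = (-48 - ¼*9)² = (-48 - 9/4)² = (-201/4)² = 40401/16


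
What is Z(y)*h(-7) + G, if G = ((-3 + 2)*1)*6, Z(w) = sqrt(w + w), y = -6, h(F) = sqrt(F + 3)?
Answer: -6 - 4*sqrt(3) ≈ -12.928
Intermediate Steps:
h(F) = sqrt(3 + F)
Z(w) = sqrt(2)*sqrt(w) (Z(w) = sqrt(2*w) = sqrt(2)*sqrt(w))
G = -6 (G = -1*1*6 = -1*6 = -6)
Z(y)*h(-7) + G = (sqrt(2)*sqrt(-6))*sqrt(3 - 7) - 6 = (sqrt(2)*(I*sqrt(6)))*sqrt(-4) - 6 = (2*I*sqrt(3))*(2*I) - 6 = -4*sqrt(3) - 6 = -6 - 4*sqrt(3)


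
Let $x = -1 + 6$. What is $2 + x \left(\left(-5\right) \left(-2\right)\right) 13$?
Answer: $652$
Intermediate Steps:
$x = 5$
$2 + x \left(\left(-5\right) \left(-2\right)\right) 13 = 2 + 5 \left(\left(-5\right) \left(-2\right)\right) 13 = 2 + 5 \cdot 10 \cdot 13 = 2 + 50 \cdot 13 = 2 + 650 = 652$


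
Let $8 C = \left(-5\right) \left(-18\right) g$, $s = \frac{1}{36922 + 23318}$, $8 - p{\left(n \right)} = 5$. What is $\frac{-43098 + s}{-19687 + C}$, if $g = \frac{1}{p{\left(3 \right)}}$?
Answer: $\frac{2596223519}{1185718980} \approx 2.1896$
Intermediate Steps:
$p{\left(n \right)} = 3$ ($p{\left(n \right)} = 8 - 5 = 3$)
$g = \frac{1}{3} \approx 0.33333$
$s = \frac{1}{60240} \approx 1.66 \cdot 10^{-5}$
$C = \frac{15}{4}$ ($C = \frac{\left(-5\right) \left(-18\right) \frac{1}{3}}{8} = \frac{90 \cdot \frac{1}{3}}{8} = \frac{1}{8} \cdot 30 = \frac{15}{4} \approx 3.75$)
$\frac{-43098 + s}{-19687 + C} = \frac{-43098 + \frac{1}{60240}}{-19687 + \frac{15}{4}} = - \frac{2596223519}{60240 \left(- \frac{78733}{4}\right)} = \left(- \frac{2596223519}{60240}\right) \left(- \frac{4}{78733}\right) = \frac{2596223519}{1185718980}$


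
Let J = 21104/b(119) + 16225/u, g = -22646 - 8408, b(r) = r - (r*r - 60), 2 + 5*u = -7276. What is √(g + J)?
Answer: I*√80426138039195997054/50880498 ≈ 176.26*I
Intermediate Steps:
u = -7278/5 (u = -⅖ + (⅕)*(-7276) = -⅖ - 7276/5 = -7278/5 ≈ -1455.6)
b(r) = 60 + r - r² (b(r) = r - (r² - 60) = r - (-60 + r²) = r + (60 - r²) = 60 + r - r²)
g = -31054
J = -643942331/50880498 (J = 21104/(60 + 119 - 1*119²) + 16225/(-7278/5) = 21104/(60 + 119 - 1*14161) + 16225*(-5/7278) = 21104/(60 + 119 - 14161) - 81125/7278 = 21104/(-13982) - 81125/7278 = 21104*(-1/13982) - 81125/7278 = -10552/6991 - 81125/7278 = -643942331/50880498 ≈ -12.656)
√(g + J) = √(-31054 - 643942331/50880498) = √(-1580686927223/50880498) = I*√80426138039195997054/50880498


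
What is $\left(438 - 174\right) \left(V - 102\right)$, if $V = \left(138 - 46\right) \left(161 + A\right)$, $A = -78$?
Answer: $1988976$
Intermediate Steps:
$V = 7636$ ($V = \left(138 - 46\right) \left(161 - 78\right) = 92 \cdot 83 = 7636$)
$\left(438 - 174\right) \left(V - 102\right) = \left(438 - 174\right) \left(7636 - 102\right) = 264 \cdot 7534 = 1988976$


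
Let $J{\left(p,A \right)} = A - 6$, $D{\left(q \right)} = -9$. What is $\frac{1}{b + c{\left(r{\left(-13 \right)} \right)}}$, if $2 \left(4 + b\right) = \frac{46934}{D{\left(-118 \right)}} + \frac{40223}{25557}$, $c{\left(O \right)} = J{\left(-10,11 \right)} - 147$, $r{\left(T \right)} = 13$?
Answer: $- \frac{153342}{422098009} \approx -0.00036329$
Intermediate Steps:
$J{\left(p,A \right)} = -6 + A$
$c{\left(O \right)} = -142$ ($c{\left(O \right)} = \left(-6 + 11\right) - 147 = 5 - 147 = -142$)
$b = - \frac{400323445}{153342}$ ($b = -4 + \frac{\frac{46934}{-9} + \frac{40223}{25557}}{2} = -4 + \frac{46934 \left(- \frac{1}{9}\right) + 40223 \cdot \frac{1}{25557}}{2} = -4 + \frac{- \frac{46934}{9} + \frac{40223}{25557}}{2} = -4 + \frac{1}{2} \left(- \frac{399710077}{76671}\right) = -4 - \frac{399710077}{153342} = - \frac{400323445}{153342} \approx -2610.7$)
$\frac{1}{b + c{\left(r{\left(-13 \right)} \right)}} = \frac{1}{- \frac{400323445}{153342} - 142} = \frac{1}{- \frac{422098009}{153342}} = - \frac{153342}{422098009}$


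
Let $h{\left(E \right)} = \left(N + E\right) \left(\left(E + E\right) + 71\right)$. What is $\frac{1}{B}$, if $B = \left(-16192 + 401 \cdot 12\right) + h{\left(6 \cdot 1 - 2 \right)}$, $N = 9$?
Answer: $- \frac{1}{10353} \approx -9.659 \cdot 10^{-5}$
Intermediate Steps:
$h{\left(E \right)} = \left(9 + E\right) \left(71 + 2 E\right)$ ($h{\left(E \right)} = \left(9 + E\right) \left(\left(E + E\right) + 71\right) = \left(9 + E\right) \left(2 E + 71\right) = \left(9 + E\right) \left(71 + 2 E\right)$)
$B = -10353$ ($B = \left(-16192 + 401 \cdot 12\right) + \left(639 + 2 \left(6 \cdot 1 - 2\right)^{2} + 89 \left(6 \cdot 1 - 2\right)\right) = \left(-16192 + 4812\right) + \left(639 + 2 \left(6 - 2\right)^{2} + 89 \left(6 - 2\right)\right) = -11380 + \left(639 + 2 \cdot 4^{2} + 89 \cdot 4\right) = -11380 + \left(639 + 2 \cdot 16 + 356\right) = -11380 + \left(639 + 32 + 356\right) = -11380 + 1027 = -10353$)
$\frac{1}{B} = \frac{1}{-10353} = - \frac{1}{10353}$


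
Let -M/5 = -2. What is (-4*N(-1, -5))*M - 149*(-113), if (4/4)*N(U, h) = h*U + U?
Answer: 16677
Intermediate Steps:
M = 10 (M = -5*(-2) = 10)
N(U, h) = U + U*h (N(U, h) = h*U + U = U*h + U = U + U*h)
(-4*N(-1, -5))*M - 149*(-113) = -(-4)*(1 - 5)*10 - 149*(-113) = -(-4)*(-4)*10 + 16837 = -4*4*10 + 16837 = -16*10 + 16837 = -160 + 16837 = 16677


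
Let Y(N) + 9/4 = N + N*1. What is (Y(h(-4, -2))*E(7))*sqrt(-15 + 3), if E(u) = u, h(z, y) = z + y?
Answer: -399*I*sqrt(3)/2 ≈ -345.54*I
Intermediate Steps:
h(z, y) = y + z
Y(N) = -9/4 + 2*N (Y(N) = -9/4 + (N + N*1) = -9/4 + (N + N) = -9/4 + 2*N)
(Y(h(-4, -2))*E(7))*sqrt(-15 + 3) = ((-9/4 + 2*(-2 - 4))*7)*sqrt(-15 + 3) = ((-9/4 + 2*(-6))*7)*sqrt(-12) = ((-9/4 - 12)*7)*(2*I*sqrt(3)) = (-57/4*7)*(2*I*sqrt(3)) = -399*I*sqrt(3)/2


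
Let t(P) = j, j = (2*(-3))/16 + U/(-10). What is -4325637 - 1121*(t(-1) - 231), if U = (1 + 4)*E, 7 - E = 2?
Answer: -32507705/8 ≈ -4.0635e+6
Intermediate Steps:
E = 5 (E = 7 - 1*2 = 7 - 2 = 5)
U = 25 (U = (1 + 4)*5 = 5*5 = 25)
j = -23/8 (j = (2*(-3))/16 + 25/(-10) = -6*1/16 + 25*(-⅒) = -3/8 - 5/2 = -23/8 ≈ -2.8750)
t(P) = -23/8
-4325637 - 1121*(t(-1) - 231) = -4325637 - 1121*(-23/8 - 231) = -4325637 - 1121*(-1871/8) = -4325637 + 2097391/8 = -32507705/8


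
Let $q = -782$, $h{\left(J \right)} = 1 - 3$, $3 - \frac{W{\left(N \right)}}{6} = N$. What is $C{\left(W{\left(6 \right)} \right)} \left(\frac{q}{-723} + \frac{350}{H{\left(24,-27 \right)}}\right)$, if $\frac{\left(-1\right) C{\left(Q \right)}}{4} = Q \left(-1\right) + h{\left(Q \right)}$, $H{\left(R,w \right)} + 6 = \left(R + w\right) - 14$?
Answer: $\frac{15044096}{16629} \approx 904.69$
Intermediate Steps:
$W{\left(N \right)} = 18 - 6 N$
$h{\left(J \right)} = -2$ ($h{\left(J \right)} = 1 - 3 = -2$)
$H{\left(R,w \right)} = -20 + R + w$ ($H{\left(R,w \right)} = -6 - \left(14 - R - w\right) = -6 + \left(-14 + R + w\right) = -20 + R + w$)
$C{\left(Q \right)} = 8 + 4 Q$ ($C{\left(Q \right)} = - 4 \left(Q \left(-1\right) - 2\right) = - 4 \left(- Q - 2\right) = - 4 \left(-2 - Q\right) = 8 + 4 Q$)
$C{\left(W{\left(6 \right)} \right)} \left(\frac{q}{-723} + \frac{350}{H{\left(24,-27 \right)}}\right) = \left(8 + 4 \left(18 - 36\right)\right) \left(- \frac{782}{-723} + \frac{350}{-20 + 24 - 27}\right) = \left(8 + 4 \left(18 - 36\right)\right) \left(\left(-782\right) \left(- \frac{1}{723}\right) + \frac{350}{-23}\right) = \left(8 + 4 \left(-18\right)\right) \left(\frac{782}{723} + 350 \left(- \frac{1}{23}\right)\right) = \left(8 - 72\right) \left(\frac{782}{723} - \frac{350}{23}\right) = \left(-64\right) \left(- \frac{235064}{16629}\right) = \frac{15044096}{16629}$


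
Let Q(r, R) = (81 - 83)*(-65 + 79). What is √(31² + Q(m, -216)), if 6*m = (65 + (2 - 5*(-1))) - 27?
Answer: √933 ≈ 30.545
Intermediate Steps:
m = 15/2 (m = ((65 + (2 - 5*(-1))) - 27)/6 = ((65 + (2 + 5)) - 27)/6 = ((65 + 7) - 27)/6 = (72 - 27)/6 = (⅙)*45 = 15/2 ≈ 7.5000)
Q(r, R) = -28 (Q(r, R) = -2*14 = -28)
√(31² + Q(m, -216)) = √(31² - 28) = √(961 - 28) = √933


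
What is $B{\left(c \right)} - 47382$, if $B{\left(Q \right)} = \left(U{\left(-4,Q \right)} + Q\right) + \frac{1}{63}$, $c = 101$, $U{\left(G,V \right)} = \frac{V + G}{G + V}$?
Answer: $- \frac{2978639}{63} \approx -47280.0$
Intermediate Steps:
$U{\left(G,V \right)} = 1$ ($U{\left(G,V \right)} = \frac{G + V}{G + V} = 1$)
$B{\left(Q \right)} = \frac{64}{63} + Q$ ($B{\left(Q \right)} = \left(1 + Q\right) + \frac{1}{63} = \frac{64}{63} + Q$)
$B{\left(c \right)} - 47382 = \left(\frac{64}{63} + 101\right) - 47382 = \frac{6427}{63} - 47382 = - \frac{2978639}{63}$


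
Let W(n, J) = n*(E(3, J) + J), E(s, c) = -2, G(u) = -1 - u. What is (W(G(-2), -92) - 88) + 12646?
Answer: 12464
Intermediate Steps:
W(n, J) = n*(-2 + J)
(W(G(-2), -92) - 88) + 12646 = ((-1 - 1*(-2))*(-2 - 92) - 88) + 12646 = ((-1 + 2)*(-94) - 88) + 12646 = (1*(-94) - 88) + 12646 = (-94 - 88) + 12646 = -182 + 12646 = 12464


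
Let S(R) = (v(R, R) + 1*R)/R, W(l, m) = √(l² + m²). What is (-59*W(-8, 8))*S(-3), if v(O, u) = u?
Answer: -944*√2 ≈ -1335.0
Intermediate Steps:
S(R) = 2 (S(R) = (R + 1*R)/R = (R + R)/R = (2*R)/R = 2)
(-59*W(-8, 8))*S(-3) = -59*√((-8)² + 8²)*2 = -59*√(64 + 64)*2 = -472*√2*2 = -944*√2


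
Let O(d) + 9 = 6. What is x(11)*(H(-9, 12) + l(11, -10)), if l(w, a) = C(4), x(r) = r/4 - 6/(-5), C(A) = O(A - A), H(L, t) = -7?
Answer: -79/2 ≈ -39.500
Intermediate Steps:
O(d) = -3 (O(d) = -9 + 6 = -3)
C(A) = -3
x(r) = 6/5 + r/4 (x(r) = r*(¼) - 6*(-⅕) = r/4 + 6/5 = 6/5 + r/4)
l(w, a) = -3
x(11)*(H(-9, 12) + l(11, -10)) = (6/5 + (¼)*11)*(-7 - 3) = (6/5 + 11/4)*(-10) = (79/20)*(-10) = -79/2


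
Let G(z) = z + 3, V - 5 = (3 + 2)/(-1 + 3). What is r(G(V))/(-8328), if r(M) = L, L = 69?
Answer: -23/2776 ≈ -0.0082853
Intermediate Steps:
V = 15/2 (V = 5 + (3 + 2)/(-1 + 3) = 5 + 5/2 = 15/2 ≈ 7.5000)
G(z) = 3 + z
r(M) = 69
r(G(V))/(-8328) = 69/(-8328) = 69*(-1/8328) = -23/2776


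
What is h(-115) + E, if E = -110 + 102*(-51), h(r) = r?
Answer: -5427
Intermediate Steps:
E = -5312 (E = -110 - 5202 = -5312)
h(-115) + E = -115 - 5312 = -5427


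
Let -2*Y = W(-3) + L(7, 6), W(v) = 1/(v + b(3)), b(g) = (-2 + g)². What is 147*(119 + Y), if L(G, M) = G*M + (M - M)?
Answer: 57771/4 ≈ 14443.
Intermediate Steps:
L(G, M) = G*M (L(G, M) = G*M + 0 = G*M)
W(v) = 1/(1 + v) (W(v) = 1/(v + (-2 + 3)²) = 1/(v + 1²) = 1/(v + 1) = 1/(1 + v))
Y = -83/4 (Y = -(1/(1 - 3) + 7*6)/2 = -(1/(-2) + 42)/2 = -(-½ + 42)/2 = -½*83/2 = -83/4 ≈ -20.750)
147*(119 + Y) = 147*(119 - 83/4) = 147*(393/4) = 57771/4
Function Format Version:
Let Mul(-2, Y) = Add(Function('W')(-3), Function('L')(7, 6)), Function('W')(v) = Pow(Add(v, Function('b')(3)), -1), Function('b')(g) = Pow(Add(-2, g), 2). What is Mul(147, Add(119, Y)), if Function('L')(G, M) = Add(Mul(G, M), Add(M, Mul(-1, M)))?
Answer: Rational(57771, 4) ≈ 14443.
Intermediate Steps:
Function('L')(G, M) = Mul(G, M) (Function('L')(G, M) = Add(Mul(G, M), 0) = Mul(G, M))
Function('W')(v) = Pow(Add(1, v), -1) (Function('W')(v) = Pow(Add(v, Pow(Add(-2, 3), 2)), -1) = Pow(Add(v, Pow(1, 2)), -1) = Pow(Add(v, 1), -1) = Pow(Add(1, v), -1))
Y = Rational(-83, 4) (Y = Mul(Rational(-1, 2), Add(Pow(Add(1, -3), -1), Mul(7, 6))) = Mul(Rational(-1, 2), Add(Pow(-2, -1), 42)) = Mul(Rational(-1, 2), Add(Rational(-1, 2), 42)) = Mul(Rational(-1, 2), Rational(83, 2)) = Rational(-83, 4) ≈ -20.750)
Mul(147, Add(119, Y)) = Mul(147, Add(119, Rational(-83, 4))) = Mul(147, Rational(393, 4)) = Rational(57771, 4)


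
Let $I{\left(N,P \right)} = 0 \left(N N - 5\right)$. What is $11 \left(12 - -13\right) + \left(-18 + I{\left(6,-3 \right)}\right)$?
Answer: $257$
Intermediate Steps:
$I{\left(N,P \right)} = 0$ ($I{\left(N,P \right)} = 0 \left(N^{2} - 5\right) = 0 \left(-5 + N^{2}\right) = 0$)
$11 \left(12 - -13\right) + \left(-18 + I{\left(6,-3 \right)}\right) = 11 \left(12 - -13\right) + \left(-18 + 0\right) = 11 \left(12 + 13\right) - 18 = 11 \cdot 25 - 18 = 275 - 18 = 257$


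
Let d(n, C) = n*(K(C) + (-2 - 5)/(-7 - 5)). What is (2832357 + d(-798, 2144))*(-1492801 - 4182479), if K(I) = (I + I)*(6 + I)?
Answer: 41736518240855880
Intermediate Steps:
K(I) = 2*I*(6 + I) (K(I) = (2*I)*(6 + I) = 2*I*(6 + I))
d(n, C) = n*(7/12 + 2*C*(6 + C)) (d(n, C) = n*(2*C*(6 + C) + (-2 - 5)/(-7 - 5)) = n*(2*C*(6 + C) - 7/(-12)) = n*(2*C*(6 + C) - 7*(-1/12)) = n*(2*C*(6 + C) + 7/12) = n*(7/12 + 2*C*(6 + C)))
(2832357 + d(-798, 2144))*(-1492801 - 4182479) = (2832357 + (1/12)*(-798)*(7 + 24*2144*(6 + 2144)))*(-1492801 - 4182479) = (2832357 + (1/12)*(-798)*(7 + 24*2144*2150))*(-5675280) = (2832357 + (1/12)*(-798)*(7 + 110630400))*(-5675280) = (2832357 + (1/12)*(-798)*110630407)*(-5675280) = (2832357 - 14713844131/2)*(-5675280) = -14708179417/2*(-5675280) = 41736518240855880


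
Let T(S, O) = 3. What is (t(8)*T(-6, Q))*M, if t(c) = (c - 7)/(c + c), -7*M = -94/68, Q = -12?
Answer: 141/3808 ≈ 0.037027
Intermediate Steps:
M = 47/238 (M = -(-94)/(7*68) = -⅐*(-47/34) = 47/238 ≈ 0.19748)
t(c) = (-7 + c)/(2*c) (t(c) = (-7 + c)/((2*c)) = (-7 + c)*(1/(2*c)) = (-7 + c)/(2*c))
(t(8)*T(-6, Q))*M = (((½)*(-7 + 8)/8)*3)*(47/238) = (((½)*(⅛)*1)*3)*(47/238) = ((1/16)*3)*(47/238) = (3/16)*(47/238) = 141/3808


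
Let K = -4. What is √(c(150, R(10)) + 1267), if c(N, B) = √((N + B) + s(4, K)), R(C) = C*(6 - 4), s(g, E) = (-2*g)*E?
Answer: √(1267 + √202) ≈ 35.794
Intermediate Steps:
s(g, E) = -2*E*g
R(C) = 2*C (R(C) = C*2 = 2*C)
c(N, B) = √(32 + B + N) (c(N, B) = √((N + B) - 2*(-4)*4) = √((B + N) + 32) = √(32 + B + N))
√(c(150, R(10)) + 1267) = √(√(32 + 2*10 + 150) + 1267) = √(√(32 + 20 + 150) + 1267) = √(√202 + 1267) = √(1267 + √202)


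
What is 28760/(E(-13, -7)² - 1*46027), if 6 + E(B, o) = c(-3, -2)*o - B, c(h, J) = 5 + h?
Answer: -14380/22989 ≈ -0.62552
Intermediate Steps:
E(B, o) = -6 - B + 2*o (E(B, o) = -6 + ((5 - 3)*o - B) = -6 + (2*o - B) = -6 + (-B + 2*o) = -6 - B + 2*o)
28760/(E(-13, -7)² - 1*46027) = 28760/((-6 - 1*(-13) + 2*(-7))² - 1*46027) = 28760/((-6 + 13 - 14)² - 46027) = 28760/((-7)² - 46027) = 28760/(49 - 46027) = 28760/(-45978) = 28760*(-1/45978) = -14380/22989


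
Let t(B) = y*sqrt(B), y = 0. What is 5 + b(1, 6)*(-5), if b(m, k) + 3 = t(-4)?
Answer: 20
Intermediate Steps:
t(B) = 0 (t(B) = 0*sqrt(B) = 0)
b(m, k) = -3 (b(m, k) = -3 + 0 = -3)
5 + b(1, 6)*(-5) = 5 - 3*(-5) = 5 + 15 = 20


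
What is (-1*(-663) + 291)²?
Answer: 910116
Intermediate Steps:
(-1*(-663) + 291)² = (663 + 291)² = 954² = 910116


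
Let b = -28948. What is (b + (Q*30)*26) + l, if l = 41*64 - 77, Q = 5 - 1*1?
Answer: -23281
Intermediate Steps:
Q = 4 (Q = 5 - 1 = 4)
l = 2547 (l = 2624 - 77 = 2547)
(b + (Q*30)*26) + l = (-28948 + (4*30)*26) + 2547 = (-28948 + 120*26) + 2547 = (-28948 + 3120) + 2547 = -25828 + 2547 = -23281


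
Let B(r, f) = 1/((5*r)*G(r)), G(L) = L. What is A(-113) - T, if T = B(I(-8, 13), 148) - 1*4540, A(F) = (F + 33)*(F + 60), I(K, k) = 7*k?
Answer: 363535899/41405 ≈ 8780.0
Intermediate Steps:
A(F) = (33 + F)*(60 + F)
B(r, f) = 1/(5*r²) (B(r, f) = 1/((5*r)*r) = 1/(5*r²))
T = -187978699/41405 (T = 1/(5*(7*13)²) - 1*4540 = (⅕)/91² - 4540 = (⅕)*(1/8281) - 4540 = 1/41405 - 4540 = -187978699/41405 ≈ -4540.0)
A(-113) - T = (1980 + (-113)² + 93*(-113)) - 1*(-187978699/41405) = (1980 + 12769 - 10509) + 187978699/41405 = 4240 + 187978699/41405 = 363535899/41405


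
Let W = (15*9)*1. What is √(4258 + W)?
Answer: √4393 ≈ 66.280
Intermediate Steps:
W = 135 (W = 135*1 = 135)
√(4258 + W) = √(4258 + 135) = √4393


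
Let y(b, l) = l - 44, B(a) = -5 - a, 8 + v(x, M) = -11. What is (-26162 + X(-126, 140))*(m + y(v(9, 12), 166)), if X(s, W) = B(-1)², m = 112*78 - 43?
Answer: -230476990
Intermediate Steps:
v(x, M) = -19 (v(x, M) = -8 - 11 = -19)
y(b, l) = -44 + l
m = 8693 (m = 8736 - 43 = 8693)
X(s, W) = 16 (X(s, W) = (-5 - 1*(-1))² = (-5 + 1)² = (-4)² = 16)
(-26162 + X(-126, 140))*(m + y(v(9, 12), 166)) = (-26162 + 16)*(8693 + (-44 + 166)) = -26146*(8693 + 122) = -26146*8815 = -230476990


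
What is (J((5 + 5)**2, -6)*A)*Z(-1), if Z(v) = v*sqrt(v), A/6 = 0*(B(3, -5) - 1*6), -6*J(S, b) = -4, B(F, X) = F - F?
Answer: 0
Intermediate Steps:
B(F, X) = 0
J(S, b) = 2/3 (J(S, b) = -1/6*(-4) = 2/3)
A = 0 (A = 6*(0*(0 - 1*6)) = 6*(0*(0 - 6)) = 6*(0*(-6)) = 6*0 = 0)
Z(v) = v**(3/2)
(J((5 + 5)**2, -6)*A)*Z(-1) = ((2/3)*0)*(-1)**(3/2) = 0*(-I) = 0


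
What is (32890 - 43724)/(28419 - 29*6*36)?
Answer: -10834/22155 ≈ -0.48901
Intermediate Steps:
(32890 - 43724)/(28419 - 29*6*36) = -10834/(28419 - 174*36) = -10834/(28419 - 6264) = -10834/22155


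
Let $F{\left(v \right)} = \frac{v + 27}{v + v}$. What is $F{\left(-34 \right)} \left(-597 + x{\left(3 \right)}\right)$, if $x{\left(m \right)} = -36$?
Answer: $- \frac{4431}{68} \approx -65.162$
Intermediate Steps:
$F{\left(v \right)} = \frac{27 + v}{2 v}$
$F{\left(-34 \right)} \left(-597 + x{\left(3 \right)}\right) = \frac{27 - 34}{2 \left(-34\right)} \left(-597 - 36\right) = \frac{1}{2} \left(- \frac{1}{34}\right) \left(-7\right) \left(-633\right) = \frac{7}{68} \left(-633\right) = - \frac{4431}{68}$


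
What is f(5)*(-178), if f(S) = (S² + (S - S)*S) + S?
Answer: -5340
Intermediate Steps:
f(S) = S + S² (f(S) = (S² + 0*S) + S = (S² + 0) + S = S² + S = S + S²)
f(5)*(-178) = (5*(1 + 5))*(-178) = (5*6)*(-178) = 30*(-178) = -5340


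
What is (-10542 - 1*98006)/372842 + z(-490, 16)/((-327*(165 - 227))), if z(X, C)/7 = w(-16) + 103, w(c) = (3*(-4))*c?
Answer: -715391711/3779499354 ≈ -0.18928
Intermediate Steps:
w(c) = -12*c
z(X, C) = 2065 (z(X, C) = 7*(-12*(-16) + 103) = 7*(192 + 103) = 7*295 = 2065)
(-10542 - 1*98006)/372842 + z(-490, 16)/((-327*(165 - 227))) = (-10542 - 1*98006)/372842 + 2065/((-327*(165 - 227))) = (-10542 - 98006)*(1/372842) + 2065/((-327*(-62))) = -108548*1/372842 + 2065/20274 = -54274/186421 + 2065*(1/20274) = -54274/186421 + 2065/20274 = -715391711/3779499354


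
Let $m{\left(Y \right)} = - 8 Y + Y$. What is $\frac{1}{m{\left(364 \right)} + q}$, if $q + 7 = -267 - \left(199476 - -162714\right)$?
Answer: $- \frac{1}{365012} \approx -2.7396 \cdot 10^{-6}$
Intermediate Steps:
$m{\left(Y \right)} = - 7 Y$
$q = -362464$ ($q = -7 - \left(199743 + 162714\right) = -7 - 362457 = -362464$)
$\frac{1}{m{\left(364 \right)} + q} = \frac{1}{\left(-7\right) 364 - 362464} = \frac{1}{-2548 - 362464} = \frac{1}{-365012} = - \frac{1}{365012}$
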